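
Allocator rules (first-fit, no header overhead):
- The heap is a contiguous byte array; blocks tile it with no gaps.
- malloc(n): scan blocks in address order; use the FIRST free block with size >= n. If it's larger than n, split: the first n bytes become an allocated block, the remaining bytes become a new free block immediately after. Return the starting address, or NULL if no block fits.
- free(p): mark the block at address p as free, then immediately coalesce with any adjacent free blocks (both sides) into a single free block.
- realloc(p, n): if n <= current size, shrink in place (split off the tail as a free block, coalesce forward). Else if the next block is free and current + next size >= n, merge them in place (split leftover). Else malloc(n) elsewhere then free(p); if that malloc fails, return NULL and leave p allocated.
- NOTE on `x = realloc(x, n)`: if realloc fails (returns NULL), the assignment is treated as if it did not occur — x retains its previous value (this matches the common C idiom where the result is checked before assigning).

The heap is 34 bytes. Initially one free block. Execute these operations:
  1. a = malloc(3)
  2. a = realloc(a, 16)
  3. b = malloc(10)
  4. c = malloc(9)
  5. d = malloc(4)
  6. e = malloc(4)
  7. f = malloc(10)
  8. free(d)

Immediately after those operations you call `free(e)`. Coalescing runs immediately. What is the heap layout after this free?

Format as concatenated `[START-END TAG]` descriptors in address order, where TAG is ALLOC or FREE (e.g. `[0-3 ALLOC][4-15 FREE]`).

Op 1: a = malloc(3) -> a = 0; heap: [0-2 ALLOC][3-33 FREE]
Op 2: a = realloc(a, 16) -> a = 0; heap: [0-15 ALLOC][16-33 FREE]
Op 3: b = malloc(10) -> b = 16; heap: [0-15 ALLOC][16-25 ALLOC][26-33 FREE]
Op 4: c = malloc(9) -> c = NULL; heap: [0-15 ALLOC][16-25 ALLOC][26-33 FREE]
Op 5: d = malloc(4) -> d = 26; heap: [0-15 ALLOC][16-25 ALLOC][26-29 ALLOC][30-33 FREE]
Op 6: e = malloc(4) -> e = 30; heap: [0-15 ALLOC][16-25 ALLOC][26-29 ALLOC][30-33 ALLOC]
Op 7: f = malloc(10) -> f = NULL; heap: [0-15 ALLOC][16-25 ALLOC][26-29 ALLOC][30-33 ALLOC]
Op 8: free(d) -> (freed d); heap: [0-15 ALLOC][16-25 ALLOC][26-29 FREE][30-33 ALLOC]
free(e): e = 30 -> block [30-33 ALLOC]; mark free, coalesce with adjacent free neighbors -> [0-15 ALLOC][16-25 ALLOC][26-33 FREE]

Answer: [0-15 ALLOC][16-25 ALLOC][26-33 FREE]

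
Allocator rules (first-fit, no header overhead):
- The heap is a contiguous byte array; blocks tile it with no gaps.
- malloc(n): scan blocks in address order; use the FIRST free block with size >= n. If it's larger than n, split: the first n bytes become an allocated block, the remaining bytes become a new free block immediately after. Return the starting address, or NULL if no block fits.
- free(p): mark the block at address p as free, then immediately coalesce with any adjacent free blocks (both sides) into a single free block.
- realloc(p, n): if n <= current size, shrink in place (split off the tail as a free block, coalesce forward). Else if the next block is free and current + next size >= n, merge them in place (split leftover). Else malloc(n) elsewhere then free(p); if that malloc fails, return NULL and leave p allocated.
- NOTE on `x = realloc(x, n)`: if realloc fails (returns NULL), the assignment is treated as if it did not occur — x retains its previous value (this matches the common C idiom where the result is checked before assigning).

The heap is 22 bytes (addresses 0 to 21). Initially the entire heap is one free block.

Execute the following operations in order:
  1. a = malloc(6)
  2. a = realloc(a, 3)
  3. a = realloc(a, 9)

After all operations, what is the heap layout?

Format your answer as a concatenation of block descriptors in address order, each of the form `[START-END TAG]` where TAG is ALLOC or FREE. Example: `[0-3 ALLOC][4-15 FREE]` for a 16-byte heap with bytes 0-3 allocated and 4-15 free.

Op 1: a = malloc(6) -> a = 0; heap: [0-5 ALLOC][6-21 FREE]
Op 2: a = realloc(a, 3) -> a = 0; heap: [0-2 ALLOC][3-21 FREE]
Op 3: a = realloc(a, 9) -> a = 0; heap: [0-8 ALLOC][9-21 FREE]

Answer: [0-8 ALLOC][9-21 FREE]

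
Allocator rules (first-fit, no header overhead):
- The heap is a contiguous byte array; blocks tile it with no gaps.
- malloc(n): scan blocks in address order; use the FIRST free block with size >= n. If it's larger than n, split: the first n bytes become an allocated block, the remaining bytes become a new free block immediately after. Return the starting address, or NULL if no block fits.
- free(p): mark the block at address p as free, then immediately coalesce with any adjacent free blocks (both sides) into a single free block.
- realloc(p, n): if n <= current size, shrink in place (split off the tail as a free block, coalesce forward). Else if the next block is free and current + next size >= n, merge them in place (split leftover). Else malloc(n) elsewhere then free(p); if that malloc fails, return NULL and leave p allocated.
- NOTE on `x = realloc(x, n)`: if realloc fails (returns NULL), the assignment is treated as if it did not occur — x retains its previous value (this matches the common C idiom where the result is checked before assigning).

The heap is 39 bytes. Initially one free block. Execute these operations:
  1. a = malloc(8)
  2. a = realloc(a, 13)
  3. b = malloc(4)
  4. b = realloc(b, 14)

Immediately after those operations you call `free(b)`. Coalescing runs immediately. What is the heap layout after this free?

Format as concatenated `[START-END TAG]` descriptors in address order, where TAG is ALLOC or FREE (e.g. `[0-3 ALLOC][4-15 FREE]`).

Answer: [0-12 ALLOC][13-38 FREE]

Derivation:
Op 1: a = malloc(8) -> a = 0; heap: [0-7 ALLOC][8-38 FREE]
Op 2: a = realloc(a, 13) -> a = 0; heap: [0-12 ALLOC][13-38 FREE]
Op 3: b = malloc(4) -> b = 13; heap: [0-12 ALLOC][13-16 ALLOC][17-38 FREE]
Op 4: b = realloc(b, 14) -> b = 13; heap: [0-12 ALLOC][13-26 ALLOC][27-38 FREE]
free(b): b = 13 -> block [13-26 ALLOC]; mark free, coalesce with adjacent free neighbors -> [0-12 ALLOC][13-38 FREE]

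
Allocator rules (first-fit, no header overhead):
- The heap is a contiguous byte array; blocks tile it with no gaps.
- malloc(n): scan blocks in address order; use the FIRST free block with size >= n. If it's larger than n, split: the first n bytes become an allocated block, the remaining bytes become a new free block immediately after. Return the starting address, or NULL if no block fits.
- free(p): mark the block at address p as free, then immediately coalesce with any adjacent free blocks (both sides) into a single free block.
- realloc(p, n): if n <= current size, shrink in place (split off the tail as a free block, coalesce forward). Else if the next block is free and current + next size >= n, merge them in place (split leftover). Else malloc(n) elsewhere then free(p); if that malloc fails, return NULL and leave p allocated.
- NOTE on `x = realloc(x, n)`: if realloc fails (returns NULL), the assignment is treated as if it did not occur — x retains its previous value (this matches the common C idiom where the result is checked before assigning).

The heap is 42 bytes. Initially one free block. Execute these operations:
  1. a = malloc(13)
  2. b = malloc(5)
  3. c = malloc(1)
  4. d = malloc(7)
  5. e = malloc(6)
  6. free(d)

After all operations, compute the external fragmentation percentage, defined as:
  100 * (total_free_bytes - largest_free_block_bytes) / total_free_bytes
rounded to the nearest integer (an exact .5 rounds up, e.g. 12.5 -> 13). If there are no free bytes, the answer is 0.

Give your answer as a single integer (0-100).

Answer: 41

Derivation:
Op 1: a = malloc(13) -> a = 0; heap: [0-12 ALLOC][13-41 FREE]
Op 2: b = malloc(5) -> b = 13; heap: [0-12 ALLOC][13-17 ALLOC][18-41 FREE]
Op 3: c = malloc(1) -> c = 18; heap: [0-12 ALLOC][13-17 ALLOC][18-18 ALLOC][19-41 FREE]
Op 4: d = malloc(7) -> d = 19; heap: [0-12 ALLOC][13-17 ALLOC][18-18 ALLOC][19-25 ALLOC][26-41 FREE]
Op 5: e = malloc(6) -> e = 26; heap: [0-12 ALLOC][13-17 ALLOC][18-18 ALLOC][19-25 ALLOC][26-31 ALLOC][32-41 FREE]
Op 6: free(d) -> (freed d); heap: [0-12 ALLOC][13-17 ALLOC][18-18 ALLOC][19-25 FREE][26-31 ALLOC][32-41 FREE]
Free blocks: [7 10] total_free=17 largest=10 -> 100*(17-10)/17 = 700/17 ≈ 41.176 -> rounds to 41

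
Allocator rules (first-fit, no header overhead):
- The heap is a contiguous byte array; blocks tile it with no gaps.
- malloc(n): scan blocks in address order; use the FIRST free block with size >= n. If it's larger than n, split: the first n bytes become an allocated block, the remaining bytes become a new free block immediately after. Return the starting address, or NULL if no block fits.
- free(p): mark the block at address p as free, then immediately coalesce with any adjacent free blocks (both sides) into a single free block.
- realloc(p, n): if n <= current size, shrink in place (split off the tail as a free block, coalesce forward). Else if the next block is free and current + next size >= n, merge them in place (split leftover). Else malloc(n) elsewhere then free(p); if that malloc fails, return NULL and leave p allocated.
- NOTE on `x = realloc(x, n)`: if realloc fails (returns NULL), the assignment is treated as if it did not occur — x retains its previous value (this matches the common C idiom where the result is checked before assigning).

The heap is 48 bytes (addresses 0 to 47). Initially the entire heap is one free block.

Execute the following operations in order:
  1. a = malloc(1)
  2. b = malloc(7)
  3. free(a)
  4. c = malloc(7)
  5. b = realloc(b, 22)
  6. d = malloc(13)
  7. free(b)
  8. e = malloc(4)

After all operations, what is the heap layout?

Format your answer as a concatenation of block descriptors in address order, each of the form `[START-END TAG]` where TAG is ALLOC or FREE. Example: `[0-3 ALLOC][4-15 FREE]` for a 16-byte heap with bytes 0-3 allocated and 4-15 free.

Answer: [0-3 ALLOC][4-7 FREE][8-14 ALLOC][15-47 FREE]

Derivation:
Op 1: a = malloc(1) -> a = 0; heap: [0-0 ALLOC][1-47 FREE]
Op 2: b = malloc(7) -> b = 1; heap: [0-0 ALLOC][1-7 ALLOC][8-47 FREE]
Op 3: free(a) -> (freed a); heap: [0-0 FREE][1-7 ALLOC][8-47 FREE]
Op 4: c = malloc(7) -> c = 8; heap: [0-0 FREE][1-7 ALLOC][8-14 ALLOC][15-47 FREE]
Op 5: b = realloc(b, 22) -> b = 15; heap: [0-7 FREE][8-14 ALLOC][15-36 ALLOC][37-47 FREE]
Op 6: d = malloc(13) -> d = NULL; heap: [0-7 FREE][8-14 ALLOC][15-36 ALLOC][37-47 FREE]
Op 7: free(b) -> (freed b); heap: [0-7 FREE][8-14 ALLOC][15-47 FREE]
Op 8: e = malloc(4) -> e = 0; heap: [0-3 ALLOC][4-7 FREE][8-14 ALLOC][15-47 FREE]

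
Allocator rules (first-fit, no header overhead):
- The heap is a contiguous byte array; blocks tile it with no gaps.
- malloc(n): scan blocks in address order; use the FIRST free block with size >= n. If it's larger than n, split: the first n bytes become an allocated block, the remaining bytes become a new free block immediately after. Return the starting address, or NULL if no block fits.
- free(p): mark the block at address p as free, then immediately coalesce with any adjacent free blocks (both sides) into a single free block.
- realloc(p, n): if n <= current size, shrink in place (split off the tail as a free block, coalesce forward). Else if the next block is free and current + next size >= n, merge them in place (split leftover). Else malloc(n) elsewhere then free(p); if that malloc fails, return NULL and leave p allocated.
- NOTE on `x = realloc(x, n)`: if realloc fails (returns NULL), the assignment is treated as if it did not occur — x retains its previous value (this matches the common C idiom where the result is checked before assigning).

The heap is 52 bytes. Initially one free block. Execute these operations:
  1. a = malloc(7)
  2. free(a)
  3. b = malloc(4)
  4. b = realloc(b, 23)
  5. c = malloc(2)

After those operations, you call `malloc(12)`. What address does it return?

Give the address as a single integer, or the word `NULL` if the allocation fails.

Op 1: a = malloc(7) -> a = 0; heap: [0-6 ALLOC][7-51 FREE]
Op 2: free(a) -> (freed a); heap: [0-51 FREE]
Op 3: b = malloc(4) -> b = 0; heap: [0-3 ALLOC][4-51 FREE]
Op 4: b = realloc(b, 23) -> b = 0; heap: [0-22 ALLOC][23-51 FREE]
Op 5: c = malloc(2) -> c = 23; heap: [0-22 ALLOC][23-24 ALLOC][25-51 FREE]
malloc(12): first-fit scan over [0-22 ALLOC][23-24 ALLOC][25-51 FREE] -> 25

Answer: 25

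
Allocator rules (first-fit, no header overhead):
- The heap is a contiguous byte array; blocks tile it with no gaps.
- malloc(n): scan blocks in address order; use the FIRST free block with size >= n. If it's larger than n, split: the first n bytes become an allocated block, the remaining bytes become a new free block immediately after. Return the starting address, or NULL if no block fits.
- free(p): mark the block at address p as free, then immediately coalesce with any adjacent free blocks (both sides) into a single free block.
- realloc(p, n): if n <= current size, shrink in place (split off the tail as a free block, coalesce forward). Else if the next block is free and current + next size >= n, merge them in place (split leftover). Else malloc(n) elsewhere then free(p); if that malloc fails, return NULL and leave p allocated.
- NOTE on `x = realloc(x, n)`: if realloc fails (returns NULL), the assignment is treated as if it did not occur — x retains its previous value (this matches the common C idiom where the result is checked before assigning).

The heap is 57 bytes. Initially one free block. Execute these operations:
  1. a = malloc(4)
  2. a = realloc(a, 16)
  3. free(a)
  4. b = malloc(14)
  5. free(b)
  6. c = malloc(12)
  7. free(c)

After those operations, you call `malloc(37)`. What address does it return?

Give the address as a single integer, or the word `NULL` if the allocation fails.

Answer: 0

Derivation:
Op 1: a = malloc(4) -> a = 0; heap: [0-3 ALLOC][4-56 FREE]
Op 2: a = realloc(a, 16) -> a = 0; heap: [0-15 ALLOC][16-56 FREE]
Op 3: free(a) -> (freed a); heap: [0-56 FREE]
Op 4: b = malloc(14) -> b = 0; heap: [0-13 ALLOC][14-56 FREE]
Op 5: free(b) -> (freed b); heap: [0-56 FREE]
Op 6: c = malloc(12) -> c = 0; heap: [0-11 ALLOC][12-56 FREE]
Op 7: free(c) -> (freed c); heap: [0-56 FREE]
malloc(37): first-fit scan over [0-56 FREE] -> 0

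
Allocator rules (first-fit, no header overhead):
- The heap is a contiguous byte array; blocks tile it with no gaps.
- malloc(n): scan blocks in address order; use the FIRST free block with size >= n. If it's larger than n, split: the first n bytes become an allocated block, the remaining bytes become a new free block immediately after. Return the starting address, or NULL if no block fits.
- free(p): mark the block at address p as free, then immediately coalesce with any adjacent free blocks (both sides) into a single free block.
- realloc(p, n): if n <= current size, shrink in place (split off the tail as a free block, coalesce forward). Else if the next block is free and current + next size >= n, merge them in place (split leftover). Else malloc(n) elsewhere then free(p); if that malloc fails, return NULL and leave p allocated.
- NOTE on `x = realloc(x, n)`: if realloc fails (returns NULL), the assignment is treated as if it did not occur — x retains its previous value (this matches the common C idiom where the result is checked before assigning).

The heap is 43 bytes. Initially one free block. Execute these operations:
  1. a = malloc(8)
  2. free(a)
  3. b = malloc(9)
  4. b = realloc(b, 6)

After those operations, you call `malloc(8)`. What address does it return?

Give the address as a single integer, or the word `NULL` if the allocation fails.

Answer: 6

Derivation:
Op 1: a = malloc(8) -> a = 0; heap: [0-7 ALLOC][8-42 FREE]
Op 2: free(a) -> (freed a); heap: [0-42 FREE]
Op 3: b = malloc(9) -> b = 0; heap: [0-8 ALLOC][9-42 FREE]
Op 4: b = realloc(b, 6) -> b = 0; heap: [0-5 ALLOC][6-42 FREE]
malloc(8): first-fit scan over [0-5 ALLOC][6-42 FREE] -> 6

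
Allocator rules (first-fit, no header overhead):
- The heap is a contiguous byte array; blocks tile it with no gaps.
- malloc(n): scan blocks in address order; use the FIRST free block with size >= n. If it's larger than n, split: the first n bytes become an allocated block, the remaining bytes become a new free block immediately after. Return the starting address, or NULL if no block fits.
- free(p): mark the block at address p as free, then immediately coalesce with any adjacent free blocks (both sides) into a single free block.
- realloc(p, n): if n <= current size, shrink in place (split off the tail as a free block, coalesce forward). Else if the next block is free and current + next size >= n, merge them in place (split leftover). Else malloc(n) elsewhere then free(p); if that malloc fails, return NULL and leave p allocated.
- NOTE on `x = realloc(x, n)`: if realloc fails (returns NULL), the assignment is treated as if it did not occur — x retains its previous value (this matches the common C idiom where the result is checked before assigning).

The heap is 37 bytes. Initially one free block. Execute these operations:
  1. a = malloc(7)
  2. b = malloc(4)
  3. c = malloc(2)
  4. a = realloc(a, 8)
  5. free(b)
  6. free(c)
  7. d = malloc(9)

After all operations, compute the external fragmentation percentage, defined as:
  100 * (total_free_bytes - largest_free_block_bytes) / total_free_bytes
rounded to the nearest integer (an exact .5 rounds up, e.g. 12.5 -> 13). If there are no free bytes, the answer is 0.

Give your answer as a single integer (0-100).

Op 1: a = malloc(7) -> a = 0; heap: [0-6 ALLOC][7-36 FREE]
Op 2: b = malloc(4) -> b = 7; heap: [0-6 ALLOC][7-10 ALLOC][11-36 FREE]
Op 3: c = malloc(2) -> c = 11; heap: [0-6 ALLOC][7-10 ALLOC][11-12 ALLOC][13-36 FREE]
Op 4: a = realloc(a, 8) -> a = 13; heap: [0-6 FREE][7-10 ALLOC][11-12 ALLOC][13-20 ALLOC][21-36 FREE]
Op 5: free(b) -> (freed b); heap: [0-10 FREE][11-12 ALLOC][13-20 ALLOC][21-36 FREE]
Op 6: free(c) -> (freed c); heap: [0-12 FREE][13-20 ALLOC][21-36 FREE]
Op 7: d = malloc(9) -> d = 0; heap: [0-8 ALLOC][9-12 FREE][13-20 ALLOC][21-36 FREE]
Free blocks: [4 16] total_free=20 largest=16 -> 100*(20-16)/20 = 400/20 = 20

Answer: 20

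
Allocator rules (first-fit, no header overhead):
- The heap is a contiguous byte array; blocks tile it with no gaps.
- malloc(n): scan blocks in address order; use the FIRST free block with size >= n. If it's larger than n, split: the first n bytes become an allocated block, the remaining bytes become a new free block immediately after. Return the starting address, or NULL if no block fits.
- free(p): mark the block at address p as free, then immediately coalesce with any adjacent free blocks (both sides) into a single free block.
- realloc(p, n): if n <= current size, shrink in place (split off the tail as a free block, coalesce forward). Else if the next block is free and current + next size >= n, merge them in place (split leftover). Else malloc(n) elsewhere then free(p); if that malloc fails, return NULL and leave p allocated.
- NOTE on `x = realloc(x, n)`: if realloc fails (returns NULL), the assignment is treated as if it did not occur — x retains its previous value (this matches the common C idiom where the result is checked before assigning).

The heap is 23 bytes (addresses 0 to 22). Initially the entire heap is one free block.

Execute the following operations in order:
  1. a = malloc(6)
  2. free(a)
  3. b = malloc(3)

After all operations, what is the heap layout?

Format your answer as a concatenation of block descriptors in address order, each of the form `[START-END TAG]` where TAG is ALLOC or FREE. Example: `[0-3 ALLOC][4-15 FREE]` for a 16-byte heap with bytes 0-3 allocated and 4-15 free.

Op 1: a = malloc(6) -> a = 0; heap: [0-5 ALLOC][6-22 FREE]
Op 2: free(a) -> (freed a); heap: [0-22 FREE]
Op 3: b = malloc(3) -> b = 0; heap: [0-2 ALLOC][3-22 FREE]

Answer: [0-2 ALLOC][3-22 FREE]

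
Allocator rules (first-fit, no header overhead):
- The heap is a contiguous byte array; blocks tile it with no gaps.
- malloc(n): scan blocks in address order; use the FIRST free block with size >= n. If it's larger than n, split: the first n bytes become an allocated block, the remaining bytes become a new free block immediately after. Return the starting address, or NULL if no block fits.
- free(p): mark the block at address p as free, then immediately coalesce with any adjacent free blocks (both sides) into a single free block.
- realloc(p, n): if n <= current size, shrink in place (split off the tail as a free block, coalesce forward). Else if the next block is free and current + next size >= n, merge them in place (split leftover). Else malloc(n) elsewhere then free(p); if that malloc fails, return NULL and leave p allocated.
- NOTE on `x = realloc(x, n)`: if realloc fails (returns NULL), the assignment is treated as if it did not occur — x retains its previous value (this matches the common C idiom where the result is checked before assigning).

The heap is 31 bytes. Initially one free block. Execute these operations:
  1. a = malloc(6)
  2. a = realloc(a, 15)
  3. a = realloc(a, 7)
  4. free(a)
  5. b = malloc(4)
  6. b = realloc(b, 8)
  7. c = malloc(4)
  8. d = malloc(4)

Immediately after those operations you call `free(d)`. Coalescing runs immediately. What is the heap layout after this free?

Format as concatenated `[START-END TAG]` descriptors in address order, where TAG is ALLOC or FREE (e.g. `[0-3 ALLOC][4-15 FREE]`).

Answer: [0-7 ALLOC][8-11 ALLOC][12-30 FREE]

Derivation:
Op 1: a = malloc(6) -> a = 0; heap: [0-5 ALLOC][6-30 FREE]
Op 2: a = realloc(a, 15) -> a = 0; heap: [0-14 ALLOC][15-30 FREE]
Op 3: a = realloc(a, 7) -> a = 0; heap: [0-6 ALLOC][7-30 FREE]
Op 4: free(a) -> (freed a); heap: [0-30 FREE]
Op 5: b = malloc(4) -> b = 0; heap: [0-3 ALLOC][4-30 FREE]
Op 6: b = realloc(b, 8) -> b = 0; heap: [0-7 ALLOC][8-30 FREE]
Op 7: c = malloc(4) -> c = 8; heap: [0-7 ALLOC][8-11 ALLOC][12-30 FREE]
Op 8: d = malloc(4) -> d = 12; heap: [0-7 ALLOC][8-11 ALLOC][12-15 ALLOC][16-30 FREE]
free(d): d = 12 -> block [12-15 ALLOC]; mark free, coalesce with adjacent free neighbors -> [0-7 ALLOC][8-11 ALLOC][12-30 FREE]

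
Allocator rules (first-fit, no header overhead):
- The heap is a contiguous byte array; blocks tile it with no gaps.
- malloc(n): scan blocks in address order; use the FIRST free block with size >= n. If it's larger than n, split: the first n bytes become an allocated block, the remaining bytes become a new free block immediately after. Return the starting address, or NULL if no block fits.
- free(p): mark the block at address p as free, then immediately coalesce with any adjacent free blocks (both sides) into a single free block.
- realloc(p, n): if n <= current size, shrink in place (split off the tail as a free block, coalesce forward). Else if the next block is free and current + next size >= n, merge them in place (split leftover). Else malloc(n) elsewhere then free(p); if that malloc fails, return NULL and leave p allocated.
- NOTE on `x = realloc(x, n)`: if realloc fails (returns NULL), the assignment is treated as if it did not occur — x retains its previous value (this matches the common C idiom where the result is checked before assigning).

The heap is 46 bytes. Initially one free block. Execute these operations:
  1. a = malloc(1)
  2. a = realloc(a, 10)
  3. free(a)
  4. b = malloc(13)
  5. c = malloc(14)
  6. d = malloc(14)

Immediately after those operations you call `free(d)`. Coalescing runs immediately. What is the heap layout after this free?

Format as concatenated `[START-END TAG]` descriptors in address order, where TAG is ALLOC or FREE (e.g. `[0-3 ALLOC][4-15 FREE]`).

Answer: [0-12 ALLOC][13-26 ALLOC][27-45 FREE]

Derivation:
Op 1: a = malloc(1) -> a = 0; heap: [0-0 ALLOC][1-45 FREE]
Op 2: a = realloc(a, 10) -> a = 0; heap: [0-9 ALLOC][10-45 FREE]
Op 3: free(a) -> (freed a); heap: [0-45 FREE]
Op 4: b = malloc(13) -> b = 0; heap: [0-12 ALLOC][13-45 FREE]
Op 5: c = malloc(14) -> c = 13; heap: [0-12 ALLOC][13-26 ALLOC][27-45 FREE]
Op 6: d = malloc(14) -> d = 27; heap: [0-12 ALLOC][13-26 ALLOC][27-40 ALLOC][41-45 FREE]
free(d): d = 27 -> block [27-40 ALLOC]; mark free, coalesce with adjacent free neighbors -> [0-12 ALLOC][13-26 ALLOC][27-45 FREE]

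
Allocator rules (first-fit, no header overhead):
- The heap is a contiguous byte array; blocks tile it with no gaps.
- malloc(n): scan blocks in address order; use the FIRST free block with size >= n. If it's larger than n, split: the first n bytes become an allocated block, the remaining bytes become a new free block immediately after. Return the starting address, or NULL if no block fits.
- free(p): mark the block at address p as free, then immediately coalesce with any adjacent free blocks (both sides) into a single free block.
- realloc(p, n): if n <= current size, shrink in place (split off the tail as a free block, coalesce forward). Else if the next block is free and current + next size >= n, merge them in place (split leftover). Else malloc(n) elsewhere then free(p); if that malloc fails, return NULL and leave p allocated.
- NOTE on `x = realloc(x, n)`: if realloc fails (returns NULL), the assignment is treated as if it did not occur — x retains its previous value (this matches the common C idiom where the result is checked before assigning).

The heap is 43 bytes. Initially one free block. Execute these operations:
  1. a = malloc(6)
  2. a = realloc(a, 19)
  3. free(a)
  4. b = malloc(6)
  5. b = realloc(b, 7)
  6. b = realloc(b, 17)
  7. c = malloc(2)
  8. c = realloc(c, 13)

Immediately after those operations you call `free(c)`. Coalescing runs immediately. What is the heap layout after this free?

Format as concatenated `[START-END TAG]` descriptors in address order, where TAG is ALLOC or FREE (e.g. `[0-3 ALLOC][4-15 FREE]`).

Op 1: a = malloc(6) -> a = 0; heap: [0-5 ALLOC][6-42 FREE]
Op 2: a = realloc(a, 19) -> a = 0; heap: [0-18 ALLOC][19-42 FREE]
Op 3: free(a) -> (freed a); heap: [0-42 FREE]
Op 4: b = malloc(6) -> b = 0; heap: [0-5 ALLOC][6-42 FREE]
Op 5: b = realloc(b, 7) -> b = 0; heap: [0-6 ALLOC][7-42 FREE]
Op 6: b = realloc(b, 17) -> b = 0; heap: [0-16 ALLOC][17-42 FREE]
Op 7: c = malloc(2) -> c = 17; heap: [0-16 ALLOC][17-18 ALLOC][19-42 FREE]
Op 8: c = realloc(c, 13) -> c = 17; heap: [0-16 ALLOC][17-29 ALLOC][30-42 FREE]
free(c): c = 17 -> block [17-29 ALLOC]; mark free, coalesce with adjacent free neighbors -> [0-16 ALLOC][17-42 FREE]

Answer: [0-16 ALLOC][17-42 FREE]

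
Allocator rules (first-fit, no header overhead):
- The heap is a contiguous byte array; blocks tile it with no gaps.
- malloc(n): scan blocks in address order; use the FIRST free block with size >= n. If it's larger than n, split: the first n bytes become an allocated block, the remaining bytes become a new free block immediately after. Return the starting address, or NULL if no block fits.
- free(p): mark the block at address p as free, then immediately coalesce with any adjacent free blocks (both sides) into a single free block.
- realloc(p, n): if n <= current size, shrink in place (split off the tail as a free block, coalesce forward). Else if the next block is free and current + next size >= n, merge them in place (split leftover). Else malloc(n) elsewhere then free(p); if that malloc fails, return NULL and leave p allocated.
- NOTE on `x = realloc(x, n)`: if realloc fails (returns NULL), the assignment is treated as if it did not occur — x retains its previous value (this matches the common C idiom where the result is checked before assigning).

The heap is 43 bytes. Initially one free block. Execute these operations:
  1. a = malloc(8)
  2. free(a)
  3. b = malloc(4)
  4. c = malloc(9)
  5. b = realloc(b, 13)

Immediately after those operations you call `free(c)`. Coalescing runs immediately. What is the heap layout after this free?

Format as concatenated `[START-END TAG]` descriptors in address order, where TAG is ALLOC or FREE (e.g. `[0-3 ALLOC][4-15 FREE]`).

Op 1: a = malloc(8) -> a = 0; heap: [0-7 ALLOC][8-42 FREE]
Op 2: free(a) -> (freed a); heap: [0-42 FREE]
Op 3: b = malloc(4) -> b = 0; heap: [0-3 ALLOC][4-42 FREE]
Op 4: c = malloc(9) -> c = 4; heap: [0-3 ALLOC][4-12 ALLOC][13-42 FREE]
Op 5: b = realloc(b, 13) -> b = 13; heap: [0-3 FREE][4-12 ALLOC][13-25 ALLOC][26-42 FREE]
free(c): c = 4 -> block [4-12 ALLOC]; mark free, coalesce with adjacent free neighbors -> [0-12 FREE][13-25 ALLOC][26-42 FREE]

Answer: [0-12 FREE][13-25 ALLOC][26-42 FREE]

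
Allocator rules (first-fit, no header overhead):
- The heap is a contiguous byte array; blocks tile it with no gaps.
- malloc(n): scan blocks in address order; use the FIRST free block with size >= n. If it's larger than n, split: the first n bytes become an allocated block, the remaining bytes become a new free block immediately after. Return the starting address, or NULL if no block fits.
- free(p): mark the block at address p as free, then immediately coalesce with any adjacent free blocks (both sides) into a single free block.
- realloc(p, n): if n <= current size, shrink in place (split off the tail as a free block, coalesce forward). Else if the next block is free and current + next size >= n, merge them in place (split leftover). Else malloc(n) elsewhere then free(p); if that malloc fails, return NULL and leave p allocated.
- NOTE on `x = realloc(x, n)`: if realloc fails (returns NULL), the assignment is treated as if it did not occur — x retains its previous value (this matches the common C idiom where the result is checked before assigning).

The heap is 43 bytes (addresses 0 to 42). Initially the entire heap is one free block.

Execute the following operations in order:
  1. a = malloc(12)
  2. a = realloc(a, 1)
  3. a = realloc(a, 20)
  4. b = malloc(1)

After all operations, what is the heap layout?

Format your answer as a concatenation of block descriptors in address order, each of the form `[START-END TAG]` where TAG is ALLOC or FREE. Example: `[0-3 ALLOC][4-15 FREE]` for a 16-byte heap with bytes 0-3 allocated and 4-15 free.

Op 1: a = malloc(12) -> a = 0; heap: [0-11 ALLOC][12-42 FREE]
Op 2: a = realloc(a, 1) -> a = 0; heap: [0-0 ALLOC][1-42 FREE]
Op 3: a = realloc(a, 20) -> a = 0; heap: [0-19 ALLOC][20-42 FREE]
Op 4: b = malloc(1) -> b = 20; heap: [0-19 ALLOC][20-20 ALLOC][21-42 FREE]

Answer: [0-19 ALLOC][20-20 ALLOC][21-42 FREE]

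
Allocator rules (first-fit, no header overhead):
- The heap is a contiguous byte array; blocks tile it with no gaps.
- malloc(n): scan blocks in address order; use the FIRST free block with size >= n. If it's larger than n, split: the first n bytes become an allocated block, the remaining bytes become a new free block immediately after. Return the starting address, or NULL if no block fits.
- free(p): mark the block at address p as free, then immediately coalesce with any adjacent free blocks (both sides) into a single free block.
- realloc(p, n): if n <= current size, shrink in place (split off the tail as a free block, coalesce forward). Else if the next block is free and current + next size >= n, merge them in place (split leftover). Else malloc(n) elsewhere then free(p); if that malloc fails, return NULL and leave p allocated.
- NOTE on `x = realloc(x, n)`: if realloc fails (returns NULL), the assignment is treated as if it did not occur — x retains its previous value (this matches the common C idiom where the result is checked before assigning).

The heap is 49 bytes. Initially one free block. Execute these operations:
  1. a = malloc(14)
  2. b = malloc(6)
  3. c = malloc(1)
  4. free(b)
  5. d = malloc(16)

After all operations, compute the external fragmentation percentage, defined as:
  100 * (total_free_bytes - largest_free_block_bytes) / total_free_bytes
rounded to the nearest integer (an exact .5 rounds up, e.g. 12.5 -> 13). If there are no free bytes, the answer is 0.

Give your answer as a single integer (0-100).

Answer: 33

Derivation:
Op 1: a = malloc(14) -> a = 0; heap: [0-13 ALLOC][14-48 FREE]
Op 2: b = malloc(6) -> b = 14; heap: [0-13 ALLOC][14-19 ALLOC][20-48 FREE]
Op 3: c = malloc(1) -> c = 20; heap: [0-13 ALLOC][14-19 ALLOC][20-20 ALLOC][21-48 FREE]
Op 4: free(b) -> (freed b); heap: [0-13 ALLOC][14-19 FREE][20-20 ALLOC][21-48 FREE]
Op 5: d = malloc(16) -> d = 21; heap: [0-13 ALLOC][14-19 FREE][20-20 ALLOC][21-36 ALLOC][37-48 FREE]
Free blocks: [6 12] total_free=18 largest=12 -> 100*(18-12)/18 = 600/18 ≈ 33.333 -> rounds to 33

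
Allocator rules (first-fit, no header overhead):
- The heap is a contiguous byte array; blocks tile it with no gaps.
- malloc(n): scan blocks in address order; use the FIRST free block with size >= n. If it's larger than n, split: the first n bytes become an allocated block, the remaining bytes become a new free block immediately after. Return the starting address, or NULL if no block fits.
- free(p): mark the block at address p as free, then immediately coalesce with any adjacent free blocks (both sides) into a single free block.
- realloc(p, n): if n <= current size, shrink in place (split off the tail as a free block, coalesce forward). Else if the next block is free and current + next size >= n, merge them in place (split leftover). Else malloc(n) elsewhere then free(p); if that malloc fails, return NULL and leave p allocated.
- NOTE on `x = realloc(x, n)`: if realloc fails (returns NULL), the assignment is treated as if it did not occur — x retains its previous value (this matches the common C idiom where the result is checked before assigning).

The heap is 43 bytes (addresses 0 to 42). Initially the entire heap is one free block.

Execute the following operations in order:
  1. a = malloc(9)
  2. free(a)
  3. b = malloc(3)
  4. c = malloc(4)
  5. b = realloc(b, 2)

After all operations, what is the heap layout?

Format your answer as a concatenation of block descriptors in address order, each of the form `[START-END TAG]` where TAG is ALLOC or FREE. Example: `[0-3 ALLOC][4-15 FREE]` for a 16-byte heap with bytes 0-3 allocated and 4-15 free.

Answer: [0-1 ALLOC][2-2 FREE][3-6 ALLOC][7-42 FREE]

Derivation:
Op 1: a = malloc(9) -> a = 0; heap: [0-8 ALLOC][9-42 FREE]
Op 2: free(a) -> (freed a); heap: [0-42 FREE]
Op 3: b = malloc(3) -> b = 0; heap: [0-2 ALLOC][3-42 FREE]
Op 4: c = malloc(4) -> c = 3; heap: [0-2 ALLOC][3-6 ALLOC][7-42 FREE]
Op 5: b = realloc(b, 2) -> b = 0; heap: [0-1 ALLOC][2-2 FREE][3-6 ALLOC][7-42 FREE]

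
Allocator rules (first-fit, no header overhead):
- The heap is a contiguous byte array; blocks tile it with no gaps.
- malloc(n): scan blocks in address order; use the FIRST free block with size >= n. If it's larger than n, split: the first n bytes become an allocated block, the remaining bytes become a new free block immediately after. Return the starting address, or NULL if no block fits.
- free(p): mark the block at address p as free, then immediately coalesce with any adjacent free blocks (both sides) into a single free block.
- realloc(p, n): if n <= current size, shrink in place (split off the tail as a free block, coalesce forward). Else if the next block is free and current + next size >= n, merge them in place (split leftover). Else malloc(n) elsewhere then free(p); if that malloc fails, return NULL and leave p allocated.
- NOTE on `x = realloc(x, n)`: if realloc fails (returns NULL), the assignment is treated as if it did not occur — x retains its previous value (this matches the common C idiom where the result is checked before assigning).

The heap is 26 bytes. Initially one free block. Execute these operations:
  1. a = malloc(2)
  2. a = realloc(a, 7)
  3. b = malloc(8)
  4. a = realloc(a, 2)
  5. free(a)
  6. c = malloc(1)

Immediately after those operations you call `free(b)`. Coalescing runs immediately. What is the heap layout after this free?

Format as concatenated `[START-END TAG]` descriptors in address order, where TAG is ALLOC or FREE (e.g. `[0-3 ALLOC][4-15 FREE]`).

Op 1: a = malloc(2) -> a = 0; heap: [0-1 ALLOC][2-25 FREE]
Op 2: a = realloc(a, 7) -> a = 0; heap: [0-6 ALLOC][7-25 FREE]
Op 3: b = malloc(8) -> b = 7; heap: [0-6 ALLOC][7-14 ALLOC][15-25 FREE]
Op 4: a = realloc(a, 2) -> a = 0; heap: [0-1 ALLOC][2-6 FREE][7-14 ALLOC][15-25 FREE]
Op 5: free(a) -> (freed a); heap: [0-6 FREE][7-14 ALLOC][15-25 FREE]
Op 6: c = malloc(1) -> c = 0; heap: [0-0 ALLOC][1-6 FREE][7-14 ALLOC][15-25 FREE]
free(b): b = 7 -> block [7-14 ALLOC]; mark free, coalesce with adjacent free neighbors -> [0-0 ALLOC][1-25 FREE]

Answer: [0-0 ALLOC][1-25 FREE]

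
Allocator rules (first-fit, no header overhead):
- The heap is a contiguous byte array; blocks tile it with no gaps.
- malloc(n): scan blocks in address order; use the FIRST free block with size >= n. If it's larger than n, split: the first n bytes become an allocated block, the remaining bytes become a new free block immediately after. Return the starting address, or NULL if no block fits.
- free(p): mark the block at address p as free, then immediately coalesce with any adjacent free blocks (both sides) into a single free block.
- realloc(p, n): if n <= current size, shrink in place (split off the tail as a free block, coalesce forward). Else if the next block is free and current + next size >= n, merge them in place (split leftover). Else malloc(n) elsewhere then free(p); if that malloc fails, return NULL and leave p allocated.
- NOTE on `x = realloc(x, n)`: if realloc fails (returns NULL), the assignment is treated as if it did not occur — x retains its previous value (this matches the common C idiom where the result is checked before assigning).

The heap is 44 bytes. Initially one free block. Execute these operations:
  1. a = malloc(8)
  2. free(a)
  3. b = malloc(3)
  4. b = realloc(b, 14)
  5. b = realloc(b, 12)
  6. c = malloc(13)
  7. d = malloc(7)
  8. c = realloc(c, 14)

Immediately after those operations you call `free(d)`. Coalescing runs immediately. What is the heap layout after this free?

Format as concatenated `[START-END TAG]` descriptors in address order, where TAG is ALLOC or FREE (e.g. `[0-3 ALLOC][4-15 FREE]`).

Answer: [0-11 ALLOC][12-24 ALLOC][25-43 FREE]

Derivation:
Op 1: a = malloc(8) -> a = 0; heap: [0-7 ALLOC][8-43 FREE]
Op 2: free(a) -> (freed a); heap: [0-43 FREE]
Op 3: b = malloc(3) -> b = 0; heap: [0-2 ALLOC][3-43 FREE]
Op 4: b = realloc(b, 14) -> b = 0; heap: [0-13 ALLOC][14-43 FREE]
Op 5: b = realloc(b, 12) -> b = 0; heap: [0-11 ALLOC][12-43 FREE]
Op 6: c = malloc(13) -> c = 12; heap: [0-11 ALLOC][12-24 ALLOC][25-43 FREE]
Op 7: d = malloc(7) -> d = 25; heap: [0-11 ALLOC][12-24 ALLOC][25-31 ALLOC][32-43 FREE]
Op 8: c = realloc(c, 14) -> NULL (c unchanged); heap: [0-11 ALLOC][12-24 ALLOC][25-31 ALLOC][32-43 FREE]
free(d): d = 25 -> block [25-31 ALLOC]; mark free, coalesce with adjacent free neighbors -> [0-11 ALLOC][12-24 ALLOC][25-43 FREE]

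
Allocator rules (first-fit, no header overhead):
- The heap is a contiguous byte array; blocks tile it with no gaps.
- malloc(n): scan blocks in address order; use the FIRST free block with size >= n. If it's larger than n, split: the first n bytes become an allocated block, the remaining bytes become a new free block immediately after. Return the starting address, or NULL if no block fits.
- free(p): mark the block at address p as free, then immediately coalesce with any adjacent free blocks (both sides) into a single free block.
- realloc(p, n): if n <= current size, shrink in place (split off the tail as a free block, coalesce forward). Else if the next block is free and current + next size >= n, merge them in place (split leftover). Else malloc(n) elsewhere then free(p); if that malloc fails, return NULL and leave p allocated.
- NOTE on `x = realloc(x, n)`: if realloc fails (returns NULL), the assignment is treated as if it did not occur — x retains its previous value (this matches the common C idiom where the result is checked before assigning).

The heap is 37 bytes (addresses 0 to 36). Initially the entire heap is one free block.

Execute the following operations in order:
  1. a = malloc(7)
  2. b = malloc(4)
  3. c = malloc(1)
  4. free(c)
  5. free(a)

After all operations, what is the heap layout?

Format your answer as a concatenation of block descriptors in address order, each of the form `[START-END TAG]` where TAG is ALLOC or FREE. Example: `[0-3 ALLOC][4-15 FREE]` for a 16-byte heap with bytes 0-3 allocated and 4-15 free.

Op 1: a = malloc(7) -> a = 0; heap: [0-6 ALLOC][7-36 FREE]
Op 2: b = malloc(4) -> b = 7; heap: [0-6 ALLOC][7-10 ALLOC][11-36 FREE]
Op 3: c = malloc(1) -> c = 11; heap: [0-6 ALLOC][7-10 ALLOC][11-11 ALLOC][12-36 FREE]
Op 4: free(c) -> (freed c); heap: [0-6 ALLOC][7-10 ALLOC][11-36 FREE]
Op 5: free(a) -> (freed a); heap: [0-6 FREE][7-10 ALLOC][11-36 FREE]

Answer: [0-6 FREE][7-10 ALLOC][11-36 FREE]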